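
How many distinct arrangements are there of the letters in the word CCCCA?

Letter multiplicities in CCCCA: A×1, C×4.
Dividing 5! = 120 by 4! = 24 for the repeated letters gives 5.

5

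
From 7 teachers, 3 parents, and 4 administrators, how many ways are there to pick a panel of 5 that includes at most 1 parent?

Split by how many parents are chosen (0 through 1).
Sum: C(3,0)·C(11,5) + C(3,1)·C(11,4) = 462 + 990 = 1452.

1452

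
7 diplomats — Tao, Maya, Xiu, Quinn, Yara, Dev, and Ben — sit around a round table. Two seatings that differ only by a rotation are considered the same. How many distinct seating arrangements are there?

Around a circle, 7 distinct people have 7!/7 = (6)! = 720 rotationally distinct seatings.

720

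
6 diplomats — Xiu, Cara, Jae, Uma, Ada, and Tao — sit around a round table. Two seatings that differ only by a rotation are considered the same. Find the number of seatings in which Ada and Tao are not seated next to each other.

72

Without the restriction there are (5)! = 120 seatings.
Those with Ada next to Tao: fuse the pair into one unit and seat 5 units around a circle — 2·(4)! = 48.
Subtracting, 120 − 48 = 72.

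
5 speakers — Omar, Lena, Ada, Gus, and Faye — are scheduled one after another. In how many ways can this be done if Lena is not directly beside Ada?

There are 5! = 120 arrangements in all. If Lena and Ada are adjacent, merging them into one block gives 2·(4)! = 48 arrangements.
So 120 − 48 = 72 arrangements keep them apart.

72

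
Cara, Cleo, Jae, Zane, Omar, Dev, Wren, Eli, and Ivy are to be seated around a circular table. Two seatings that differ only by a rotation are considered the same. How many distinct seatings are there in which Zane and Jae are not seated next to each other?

30240

Without the restriction there are (8)! = 40320 seatings.
Those with Zane next to Jae: fuse the pair into one unit and seat 8 units around a circle — 2·(7)! = 10080.
Subtracting, 40320 − 10080 = 30240.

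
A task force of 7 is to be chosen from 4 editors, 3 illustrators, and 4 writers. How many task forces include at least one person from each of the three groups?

Unrestricted: C(11,7) = 330 ways to pick any 7 of the 11.
Subtract selections that omit an entire group: no editors → C(7,7) = 1; no illustrators → C(8,7) = 8; no writers → C(7,7) = 1.
Add back selections omitting two groups (i.e. drawn from a single group): C(4,7) + C(3,7) + C(4,7) = 0.
By inclusion–exclusion: 330 − 10 + 0 = 320.

320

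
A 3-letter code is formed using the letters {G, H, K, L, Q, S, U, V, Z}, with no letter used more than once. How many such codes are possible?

504

With no repetition, fill the 3 letters in order: 9 choices, then 8, down to 7.
That product is 9 × 8 × 7 = 504.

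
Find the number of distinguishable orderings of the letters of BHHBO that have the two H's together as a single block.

Treat the 2 copies of H as a single block. The multiset to arrange is then {HH, B, B, O}, 4 items in all.
That gives (4)!/(2!) = 12 arrangements.

12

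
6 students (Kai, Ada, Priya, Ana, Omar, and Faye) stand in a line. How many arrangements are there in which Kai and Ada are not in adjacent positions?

There are 6! = 720 arrangements in all. If Kai and Ada are adjacent, merging them into one block gives 2·(5)! = 240 arrangements.
So 720 − 240 = 480 arrangements keep them apart.

480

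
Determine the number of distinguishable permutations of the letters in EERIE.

20

Letter multiplicities in EERIE: E×3, I×1, R×1.
Dividing 5! = 120 by 3! = 6 for the repeated letters gives 20.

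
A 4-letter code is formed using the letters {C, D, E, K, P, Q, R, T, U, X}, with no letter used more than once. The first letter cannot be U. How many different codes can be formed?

The first letter has 10−1 = 9 choices (anything except U).
The remaining 3 letters are filled from the other 9 symbols without repetition: 9 × 8 × 7 = 504.
Total: 9 × 504 = 4536.

4536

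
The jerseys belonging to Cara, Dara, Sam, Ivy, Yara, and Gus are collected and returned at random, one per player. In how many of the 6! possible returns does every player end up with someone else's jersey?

265

Let Aᵢ be the assignments in which player i gets their old jersey. We want the size of the complement of A₁∪…∪A_6.
By inclusion–exclusion this is Σ_{j=0}^{6} (−1)^j C(6,j)·(6−j)!.
Computing: 720 − 720 + 360 − 120 + 30 − 6 + 1 = 265.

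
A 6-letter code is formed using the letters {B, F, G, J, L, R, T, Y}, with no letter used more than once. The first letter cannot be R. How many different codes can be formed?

17640

The first letter has 8−1 = 7 choices (anything except R).
The remaining 5 letters are filled from the other 7 symbols without repetition: 7 × 6 × 5 × 4 × 3 = 2520.
Total: 7 × 2520 = 17640.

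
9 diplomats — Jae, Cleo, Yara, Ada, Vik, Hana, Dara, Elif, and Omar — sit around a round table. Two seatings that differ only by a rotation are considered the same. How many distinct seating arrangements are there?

Fix one person's seat to break rotational symmetry; the remaining 8 people can be arranged in (8)! = 40320 ways.

40320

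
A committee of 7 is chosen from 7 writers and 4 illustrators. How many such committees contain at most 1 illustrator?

29

Split by how many illustrators are chosen (0 through 1).
Sum: C(4,0)·C(7,7) + C(4,1)·C(7,6) = 1 + 28 = 29.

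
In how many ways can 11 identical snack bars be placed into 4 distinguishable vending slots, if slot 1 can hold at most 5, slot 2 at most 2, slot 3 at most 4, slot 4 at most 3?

Ignoring the caps, the number of non-negative solutions to x_1+…+x_4 = 11 is C(14,3) = 364.
Subtract solutions that violate a single cap (substitute x_i' = x_i − (cap_i+1)): x_1 ≥ 6 gives C(8,3) = 56; x_2 ≥ 3 gives C(11,3) = 165; x_3 ≥ 5 gives C(9,3) = 84; x_4 ≥ 4 gives C(10,3) = 120. Together 425.
Add back pairs where two caps are both exceeded: 10 + 1 + 4 + 20 + 35 + 10 = 80.
By inclusion–exclusion the count is 364 − 425 + 80 = 19.

19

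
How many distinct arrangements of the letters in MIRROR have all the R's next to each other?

Treat the 3 copies of R as a single block. The multiset to arrange is then {RRR, I, M, O}, 4 items in all.
All 4 items are distinct, so there are (4)! = 24 arrangements.

24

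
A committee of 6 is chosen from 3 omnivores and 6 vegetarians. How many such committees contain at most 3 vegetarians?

Split by how many vegetarians are chosen (0 through 3).
Sum: C(6,0)·C(3,6) + C(6,1)·C(3,5) + C(6,2)·C(3,4) + C(6,3)·C(3,3) = 0 + 0 + 0 + 20 = 20.

20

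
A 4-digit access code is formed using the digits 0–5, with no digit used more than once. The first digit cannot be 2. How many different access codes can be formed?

300

The first digit has 6−1 = 5 choices (anything except 2).
The remaining 3 digits are filled from the other 5 symbols without repetition: 5 × 4 × 3 = 60.
Total: 5 × 60 = 300.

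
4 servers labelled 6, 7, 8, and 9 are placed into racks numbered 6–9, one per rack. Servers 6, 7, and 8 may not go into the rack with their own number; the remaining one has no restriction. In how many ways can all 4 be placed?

Let Aᵢ (for i ∈ {6, 7, 8}) be the placements that put server i in its forbidden rack. Any j of these fix j positions, leaving (4−j)! ways to fill the rest, and there are C(3,j) ways to pick which j.
By inclusion–exclusion, the number of valid placements is Σ_{j=0}^{3} (−1)^j C(3,j)·(4−j)!.
Computing: 24 − 18 + 6 − 1 = 11.

11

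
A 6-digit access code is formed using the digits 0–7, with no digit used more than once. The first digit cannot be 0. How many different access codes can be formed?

The first digit has 8−1 = 7 choices (anything except 0).
The remaining 5 digits are filled from the other 7 symbols without repetition: 7 × 6 × 5 × 4 × 3 = 2520.
Total: 7 × 2520 = 17640.

17640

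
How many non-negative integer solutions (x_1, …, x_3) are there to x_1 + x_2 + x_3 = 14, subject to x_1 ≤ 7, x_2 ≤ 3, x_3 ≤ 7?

Without the upper bounds there are C(16,2) = 120 ways to split 14 among 3 variables.
Subtract solutions that violate a single cap (substitute x_i' = x_i − (cap_i+1)): x_1 ≥ 8 gives C(8,2) = 28; x_2 ≥ 4 gives C(12,2) = 66; x_3 ≥ 8 gives C(8,2) = 28. Together 122.
Add back pairs where two caps are both exceeded: 6 + 0 + 6 = 12.
By inclusion–exclusion the count is 120 − 122 + 12 = 10.

10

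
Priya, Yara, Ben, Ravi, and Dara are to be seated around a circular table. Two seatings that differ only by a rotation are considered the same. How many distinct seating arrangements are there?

24

Around a circle, 5 distinct people have 5!/5 = (4)! = 24 rotationally distinct seatings.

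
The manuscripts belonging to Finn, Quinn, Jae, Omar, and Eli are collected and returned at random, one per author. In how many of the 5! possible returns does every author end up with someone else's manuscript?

44

This is the derangement count D_5: permutations of 5 items with no fixed point.
By inclusion–exclusion this is Σ_{j=0}^{5} (−1)^j C(5,j)·(5−j)!.
Computing: 120 − 120 + 60 − 20 + 5 − 1 = 44.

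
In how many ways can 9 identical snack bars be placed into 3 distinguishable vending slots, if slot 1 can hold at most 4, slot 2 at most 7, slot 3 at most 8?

By stars and bars, unrestricted non-negative solutions to x_1+…+x_3 = 9 number C(9+2,2) = 55.
Subtract solutions that violate a single cap (substitute x_i' = x_i − (cap_i+1)): x_1 ≥ 5 gives C(6,2) = 15; x_2 ≥ 8 gives C(3,2) = 3; x_3 ≥ 9 gives C(2,2) = 1. Together 19.
No two caps can be exceeded simultaneously, so the pair terms are all 0.
By inclusion–exclusion the count is 55 − 19 + 0 = 36.

36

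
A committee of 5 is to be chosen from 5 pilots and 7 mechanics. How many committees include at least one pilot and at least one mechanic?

With no constraint there are C(12,5) = 792 possible selections.
Subtract selections that omit an entire group: no pilots → C(7,5) = 21; no mechanics → C(5,5) = 1.
Both groups omitted at once is impossible, so 792 − 22 = 770.

770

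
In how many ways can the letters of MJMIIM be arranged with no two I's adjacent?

40

Total arrangements of MJMIIM: 6!/(3!·2!) = 60.
If the two I's are adjacent, glue them into one block, leaving 5 items to arrange: (5)!/(3!) = 20 ways.
Hence 60 − 20 = 40.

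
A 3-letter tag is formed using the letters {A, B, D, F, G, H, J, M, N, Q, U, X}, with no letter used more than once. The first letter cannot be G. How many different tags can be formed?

1210

The first letter has 12−1 = 11 choices (anything except G).
The remaining 2 letters are filled from the other 11 symbols without repetition: 11 × 10 = 110.
Total: 11 × 110 = 1210.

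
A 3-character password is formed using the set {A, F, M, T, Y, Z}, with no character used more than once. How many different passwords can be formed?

With no repetition, fill the 3 characters in order: 6 choices, then 5, down to 4.
6 × 5 × 4 = 120.

120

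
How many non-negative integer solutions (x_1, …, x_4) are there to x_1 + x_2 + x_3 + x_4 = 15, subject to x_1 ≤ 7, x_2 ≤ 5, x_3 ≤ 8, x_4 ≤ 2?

By stars and bars, unrestricted non-negative solutions to x_1+…+x_4 = 15 number C(15+3,3) = 816.
Subtract solutions that violate a single cap (substitute x_i' = x_i − (cap_i+1)): x_1 ≥ 8 gives C(10,3) = 120; x_2 ≥ 6 gives C(12,3) = 220; x_3 ≥ 9 gives C(9,3) = 84; x_4 ≥ 3 gives C(15,3) = 455. Together 879.
Add back pairs where two caps are both exceeded: 4 + 0 + 35 + 1 + 84 + 20 = 144.
By inclusion–exclusion the count is 816 − 879 + 144 = 81.

81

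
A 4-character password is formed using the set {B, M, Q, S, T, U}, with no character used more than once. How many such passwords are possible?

360

With no repetition, fill the 4 characters in order: 6 choices, then 5, down to 3.
6 × 5 × 4 × 3 = 360.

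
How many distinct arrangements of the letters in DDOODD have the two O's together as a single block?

5

Treat the 2 copies of O as a single block. The multiset to arrange is then {OO, D, D, D, D}, 5 items in all.
That gives (5)!/(4!) = 5 arrangements.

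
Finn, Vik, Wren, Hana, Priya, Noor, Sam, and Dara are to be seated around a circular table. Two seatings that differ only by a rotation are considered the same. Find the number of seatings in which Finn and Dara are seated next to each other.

1440

Treat {Finn, Dara} as one unit (2 internal orders) and seat the resulting 7 units around the table: (6)! circular arrangements.
So 2 × (6)! = 2 × 720 = 1440.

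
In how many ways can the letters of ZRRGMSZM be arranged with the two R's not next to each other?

3780

Total arrangements of ZRRGMSZM: 8!/(2!·2!·2!) = 5040.
If the two R's are adjacent, glue them into one block, leaving 7 items to arrange: (7)!/(2!·2!) = 1260 ways.
Hence 5040 − 1260 = 3780.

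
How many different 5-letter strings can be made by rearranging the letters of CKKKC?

10

Letter multiplicities in CKKKC: C×2, K×3.
So there are 5! / (3!·2!) = 10 distinguishable arrangements.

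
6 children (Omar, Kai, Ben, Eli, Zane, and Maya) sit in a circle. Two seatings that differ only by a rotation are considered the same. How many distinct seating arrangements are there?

Around a circle, 6 distinct people have 6!/6 = (5)! = 120 rotationally distinct seatings.

120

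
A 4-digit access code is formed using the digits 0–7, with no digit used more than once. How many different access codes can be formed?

Choose and order 4 of the 8 symbols: the first digit has 8 options, the next 7, then 6, 5.
8 × 7 × 6 × 5 = 1680.

1680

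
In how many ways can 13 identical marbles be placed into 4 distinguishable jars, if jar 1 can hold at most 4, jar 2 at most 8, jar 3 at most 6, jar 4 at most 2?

74

By stars and bars, unrestricted non-negative solutions to x_1+…+x_4 = 13 number C(13+3,3) = 560.
Subtract solutions that violate a single cap (substitute x_i' = x_i − (cap_i+1)): x_1 ≥ 5 gives C(11,3) = 165; x_2 ≥ 9 gives C(7,3) = 35; x_3 ≥ 7 gives C(9,3) = 84; x_4 ≥ 3 gives C(13,3) = 286. Together 570.
Add back pairs where two caps are both exceeded: 0 + 4 + 56 + 0 + 4 + 20 = 84.
By inclusion–exclusion the count is 560 − 570 + 84 = 74.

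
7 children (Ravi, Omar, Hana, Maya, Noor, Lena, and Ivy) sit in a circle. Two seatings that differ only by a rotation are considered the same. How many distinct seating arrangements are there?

720

Fix one person's seat to break rotational symmetry; the remaining 6 people can be arranged in (6)! = 720 ways.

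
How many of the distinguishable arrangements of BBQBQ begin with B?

With the first slot taken by B, it remains to arrange the other 4 letters (BQBQ).
Those 4 letters have B appearing twice and Q appearing twice, giving (4)!/(2!·2!) = 6.

6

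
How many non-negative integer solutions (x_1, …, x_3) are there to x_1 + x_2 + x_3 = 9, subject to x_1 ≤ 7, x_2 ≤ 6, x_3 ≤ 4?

31

Ignoring the caps, the number of non-negative solutions to x_1+…+x_3 = 9 is C(11,2) = 55.
Subtract solutions that violate a single cap (substitute x_i' = x_i − (cap_i+1)): x_1 ≥ 8 gives C(3,2) = 3; x_2 ≥ 7 gives C(4,2) = 6; x_3 ≥ 5 gives C(6,2) = 15. Together 24.
No two caps can be exceeded simultaneously, so the pair terms are all 0.
By inclusion–exclusion the count is 55 − 24 + 0 = 31.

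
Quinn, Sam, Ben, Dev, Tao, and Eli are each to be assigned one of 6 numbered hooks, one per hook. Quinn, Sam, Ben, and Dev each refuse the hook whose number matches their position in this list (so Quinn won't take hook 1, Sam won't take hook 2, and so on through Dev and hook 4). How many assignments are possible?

362

Let Aᵢ (for 1 ≤ i ≤ 4) be the placements that put person i in their forbidden hook. Any j of these fix j positions, leaving (6−j)! ways to fill the rest, and there are C(4,j) ways to pick which j.
By inclusion–exclusion, the number of valid placements is Σ_{j=0}^{4} (−1)^j C(4,j)·(6−j)!.
Computing: 720 − 480 + 144 − 24 + 2 = 362.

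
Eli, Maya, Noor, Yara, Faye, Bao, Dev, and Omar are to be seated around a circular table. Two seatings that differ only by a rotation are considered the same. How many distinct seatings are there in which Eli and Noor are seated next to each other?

1440

Treat {Eli, Noor} as one unit (2 internal orders) and seat the resulting 7 units around the table: (6)! circular arrangements.
So 2 × (6)! = 2 × 720 = 1440.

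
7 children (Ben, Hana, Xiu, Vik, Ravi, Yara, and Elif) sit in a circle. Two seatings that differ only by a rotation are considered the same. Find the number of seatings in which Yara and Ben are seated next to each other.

Treat {Yara, Ben} as one unit (2 internal orders) and seat the resulting 6 units around the table: (5)! circular arrangements.
So 2 × (5)! = 2 × 120 = 240.

240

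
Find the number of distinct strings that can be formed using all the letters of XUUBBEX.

630

Letter multiplicities in XUUBBEX: B×2, E×1, U×2, X×2.
So there are 7! / (2!·2!·2!) = 630 distinguishable arrangements.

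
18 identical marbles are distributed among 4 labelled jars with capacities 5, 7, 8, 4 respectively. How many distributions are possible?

79

By stars and bars, unrestricted non-negative solutions to x_1+…+x_4 = 18 number C(18+3,3) = 1330.
Subtract solutions that violate a single cap (substitute x_i' = x_i − (cap_i+1)): x_1 ≥ 6 gives C(15,3) = 455; x_2 ≥ 8 gives C(13,3) = 286; x_3 ≥ 9 gives C(12,3) = 220; x_4 ≥ 5 gives C(16,3) = 560. Together 1521.
Add back pairs where two caps are both exceeded: 35 + 20 + 120 + 4 + 56 + 35 = 270.
By inclusion–exclusion the count is 1330 − 1521 + 270 = 79.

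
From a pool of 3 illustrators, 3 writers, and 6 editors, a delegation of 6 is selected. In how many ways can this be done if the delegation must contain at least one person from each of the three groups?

With no constraint there are C(12,6) = 924 possible selections.
Subtract selections that omit an entire group: no illustrators → C(9,6) = 84; no writers → C(9,6) = 84; no editors → C(6,6) = 1.
Add back selections omitting two groups (i.e. drawn from a single group): C(3,6) + C(3,6) + C(6,6) = 1.
By inclusion–exclusion: 924 − 169 + 1 = 756.

756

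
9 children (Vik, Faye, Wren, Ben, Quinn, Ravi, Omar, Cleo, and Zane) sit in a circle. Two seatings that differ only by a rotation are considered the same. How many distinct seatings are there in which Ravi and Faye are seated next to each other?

Glue Ravi and Faye into a block (2 internal orders). Seating 8 units around a circle gives (7)! arrangements.
So 2 × (7)! = 2 × 5040 = 10080.

10080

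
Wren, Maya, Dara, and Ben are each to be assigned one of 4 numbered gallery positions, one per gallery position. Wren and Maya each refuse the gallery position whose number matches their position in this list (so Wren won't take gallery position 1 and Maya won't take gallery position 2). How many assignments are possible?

14

Let Aᵢ (for i ∈ {1, 2}) be the placements that put person i in their forbidden gallery position. Any j of these fix j positions, leaving (4−j)! ways to fill the rest, and there are C(2,j) ways to pick which j.
By inclusion–exclusion, the number of valid placements is Σ_{j=0}^{2} (−1)^j C(2,j)·(4−j)!.
Computing: 24 − 12 + 2 = 14.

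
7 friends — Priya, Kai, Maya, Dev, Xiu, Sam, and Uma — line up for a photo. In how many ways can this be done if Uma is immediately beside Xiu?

1440

Place the 5 others and the Uma-Xiu pair as 6 objects in a line; the pair has 2 internal arrangements.
So the count is 2·(6)! = 1440.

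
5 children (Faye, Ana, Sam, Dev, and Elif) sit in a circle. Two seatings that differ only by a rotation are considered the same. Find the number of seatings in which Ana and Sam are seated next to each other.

Treat {Ana, Sam} as one unit (2 internal orders) and seat the resulting 4 units around the table: (3)! circular arrangements.
So 2 × (3)! = 2 × 6 = 12.

12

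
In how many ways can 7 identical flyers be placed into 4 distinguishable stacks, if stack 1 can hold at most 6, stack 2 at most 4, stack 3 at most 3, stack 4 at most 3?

69

Without the upper bounds there are C(10,3) = 120 ways to split 7 among 4 stacks.
Subtract solutions that violate a single cap (substitute x_i' = x_i − (cap_i+1)): x_1 ≥ 7 gives C(3,3) = 1; x_2 ≥ 5 gives C(5,3) = 10; x_3 ≥ 4 gives C(6,3) = 20; x_4 ≥ 4 gives C(6,3) = 20. Together 51.
No two caps can be exceeded simultaneously, so the pair terms are all 0.
By inclusion–exclusion the count is 120 − 51 + 0 = 69.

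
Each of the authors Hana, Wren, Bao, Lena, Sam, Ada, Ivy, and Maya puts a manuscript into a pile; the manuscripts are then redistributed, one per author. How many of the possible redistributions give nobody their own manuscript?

14833

Count assignments avoiding every fixed point. For any j of the 8 authors fixed to their own manuscript, the other 8−j can be arranged in (8−j)! ways.
By inclusion–exclusion this is Σ_{j=0}^{8} (−1)^j C(8,j)·(8−j)!.
Computing: 40320 − 40320 + 20160 − 6720 + 1680 − 336 + 56 − 8 + 1 = 14833.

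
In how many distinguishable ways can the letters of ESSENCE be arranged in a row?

420

The 7 letters of ESSENCE have repeats: E appearing 3 times and S appearing twice.
The number of distinct arrangements is 7!/(3!·2!) = 5040/12 = 420.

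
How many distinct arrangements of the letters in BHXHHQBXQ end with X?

1680

With the last slot taken by X, it remains to arrange the other 8 letters (BHHHQBXQ).
Those 8 letters have B appearing twice, H appearing 3 times, and Q appearing twice, giving (8)!/(3!·2!·2!) = 1680.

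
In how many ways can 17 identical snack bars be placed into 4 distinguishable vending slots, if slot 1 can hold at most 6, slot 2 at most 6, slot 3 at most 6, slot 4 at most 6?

Without the upper bounds there are C(20,3) = 1140 ways to split 17 among 4 vending slots.
Subtract solutions that violate a single cap (substitute x_i' = x_i − (cap_i+1)): x_1 ≥ 7 gives C(13,3) = 286; x_2 ≥ 7 gives C(13,3) = 286; x_3 ≥ 7 gives C(13,3) = 286; x_4 ≥ 7 gives C(13,3) = 286. Together 1144.
Add back pairs where two caps are both exceeded: 20 + 20 + 20 + 20 + 20 + 20 = 120.
By inclusion–exclusion the count is 1140 − 1144 + 120 = 116.

116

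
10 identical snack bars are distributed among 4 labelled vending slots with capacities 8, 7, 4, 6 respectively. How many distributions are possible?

196

By stars and bars, unrestricted non-negative solutions to x_1+…+x_4 = 10 number C(10+3,3) = 286.
Subtract solutions that violate a single cap (substitute x_i' = x_i − (cap_i+1)): x_1 ≥ 9 gives C(4,3) = 4; x_2 ≥ 8 gives C(5,3) = 10; x_3 ≥ 5 gives C(8,3) = 56; x_4 ≥ 7 gives C(6,3) = 20. Together 90.
No two caps can be exceeded simultaneously, so the pair terms are all 0.
By inclusion–exclusion the count is 286 − 90 + 0 = 196.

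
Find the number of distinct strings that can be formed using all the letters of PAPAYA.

60

The 6 letters of PAPAYA have repeats: A appearing 3 times and P appearing twice.
Dividing 6! = 720 by 3!·2! = 12 for the repeated letters gives 60.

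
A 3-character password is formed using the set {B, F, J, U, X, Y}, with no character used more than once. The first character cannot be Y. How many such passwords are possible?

100

The first character has 6−1 = 5 choices (anything except Y).
The remaining 2 characters are filled from the other 5 symbols without repetition: 5 × 4 = 20.
Total: 5 × 20 = 100.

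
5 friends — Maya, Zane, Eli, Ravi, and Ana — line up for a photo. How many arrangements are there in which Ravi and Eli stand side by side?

48

Treat {Ravi, Eli} as a single unit. There are 4 units to order, and the pair itself can be ordered 2 ways.
So the count is 2·(4)! = 48.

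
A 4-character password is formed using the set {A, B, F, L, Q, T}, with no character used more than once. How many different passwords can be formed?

360

Choose and order 4 of the 6 symbols: the first character has 6 options, the next 5, then 4, 3.
6 × 5 × 4 × 3 = 360.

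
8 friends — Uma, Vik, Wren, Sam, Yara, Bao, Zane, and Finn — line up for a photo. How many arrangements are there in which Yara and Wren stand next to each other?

Treat {Yara, Wren} as a single unit. There are 7 units to order, and the pair itself can be ordered 2 ways.
That gives 2 × 7! = 2 × 5040 = 10080.

10080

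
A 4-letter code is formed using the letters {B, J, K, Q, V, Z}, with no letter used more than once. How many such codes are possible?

Choose and order 4 of the 6 symbols: the first letter has 6 options, the next 5, then 4, 3.
That product is 6 × 5 × 4 × 3 = 360.

360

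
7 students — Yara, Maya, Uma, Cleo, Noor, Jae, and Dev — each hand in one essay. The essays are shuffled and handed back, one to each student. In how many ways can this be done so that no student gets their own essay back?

1854

This is the derangement count D_7: permutations of 7 items with no fixed point.
By inclusion–exclusion this is Σ_{j=0}^{7} (−1)^j C(7,j)·(7−j)!.
Computing: 5040 − 5040 + 2520 − 840 + 210 − 42 + 7 − 1 = 1854.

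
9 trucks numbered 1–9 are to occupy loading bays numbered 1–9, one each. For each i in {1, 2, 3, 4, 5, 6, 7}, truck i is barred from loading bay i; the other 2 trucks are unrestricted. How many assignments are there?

165016

Let Aᵢ (for 1 ≤ i ≤ 7) be the placements that put truck i in its forbidden loading bay. Any j of these fix j positions, leaving (9−j)! ways to fill the rest, and there are C(7,j) ways to pick which j.
By inclusion–exclusion, the number of valid placements is Σ_{j=0}^{7} (−1)^j C(7,j)·(9−j)!.
Computing: 362880 − 282240 + 105840 − 25200 + 4200 − 504 + 42 − 2 = 165016.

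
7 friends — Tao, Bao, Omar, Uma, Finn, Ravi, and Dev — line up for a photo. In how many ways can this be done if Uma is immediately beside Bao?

Place the 5 others and the Uma-Bao pair as 6 objects in a line; the pair has 2 internal arrangements.
So the count is 2·(6)! = 1440.

1440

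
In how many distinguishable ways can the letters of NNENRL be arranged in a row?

120

The 6 letters of NNENRL have repeats: N appearing 3 times.
The number of distinct arrangements is 6!/(3!) = 720/6 = 120.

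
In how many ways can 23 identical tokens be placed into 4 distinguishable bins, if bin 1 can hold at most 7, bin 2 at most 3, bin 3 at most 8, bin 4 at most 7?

By stars and bars, unrestricted non-negative solutions to x_1+…+x_4 = 23 number C(23+3,3) = 2600.
Subtract solutions that violate a single cap (substitute x_i' = x_i − (cap_i+1)): x_1 ≥ 8 gives C(18,3) = 816; x_2 ≥ 4 gives C(22,3) = 1540; x_3 ≥ 9 gives C(17,3) = 680; x_4 ≥ 8 gives C(18,3) = 816. Together 3852.
Add back pairs where two caps are both exceeded: 364 + 84 + 120 + 286 + 364 + 84 = 1302.
Subtract triples: 10 + 20 + 0 + 10 = 40.
By inclusion–exclusion the count is 2600 − 3852 + 1302 − 40 = 10.

10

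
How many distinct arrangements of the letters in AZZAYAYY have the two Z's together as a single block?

140

Treat the 2 copies of Z as a single block. The multiset to arrange is then {ZZ, A, A, A, Y, Y, Y}, 7 items in all.
That gives (7)!/(3!·3!) = 140 arrangements.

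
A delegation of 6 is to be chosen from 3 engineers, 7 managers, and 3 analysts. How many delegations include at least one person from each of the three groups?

1302

With no constraint there are C(13,6) = 1716 possible selections.
Subtract selections that omit an entire group: no engineers → C(10,6) = 210; no managers → C(6,6) = 1; no analysts → C(10,6) = 210.
Add back selections omitting two groups (i.e. drawn from a single group): C(3,6) + C(7,6) + C(3,6) = 7.
By inclusion–exclusion: 1716 − 421 + 7 = 1302.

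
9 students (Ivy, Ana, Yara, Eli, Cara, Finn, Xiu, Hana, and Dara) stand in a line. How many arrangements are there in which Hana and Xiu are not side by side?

There are 9! = 362880 arrangements in all. If Hana and Xiu are adjacent, merging them into one block gives 2·(8)! = 80640 arrangements.
Complementary counting: 362880 − 80640 = 282240.

282240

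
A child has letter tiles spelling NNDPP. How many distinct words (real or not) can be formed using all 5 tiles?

NNDPP has 5 letters with N appearing twice and P appearing twice.
So there are 5! / (2!·2!) = 30 distinguishable arrangements.

30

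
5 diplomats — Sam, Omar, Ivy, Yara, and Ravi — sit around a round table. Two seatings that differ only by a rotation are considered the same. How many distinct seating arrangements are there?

Around a circle, 5 distinct people have 5!/5 = (4)! = 24 rotationally distinct seatings.

24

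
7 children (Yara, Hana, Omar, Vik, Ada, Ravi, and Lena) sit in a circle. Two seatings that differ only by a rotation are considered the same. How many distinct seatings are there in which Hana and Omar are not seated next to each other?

480

Without the restriction there are (6)! = 720 seatings.
Seatings with Hana beside Omar: treat them as a block with 2 internal orders, giving 2 × (5)! = 240.
Subtracting, 720 − 240 = 480.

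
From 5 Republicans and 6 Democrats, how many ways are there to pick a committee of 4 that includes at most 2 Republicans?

Split by how many Republicans are chosen (0 through 2).
Sum: C(5,0)·C(6,4) + C(5,1)·C(6,3) + C(5,2)·C(6,2) = 15 + 100 + 150 = 265.

265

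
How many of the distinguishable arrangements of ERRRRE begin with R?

10

Fix R in the first position and arrange the remaining 5 letters.
Those 5 letters have E appearing twice and R appearing 3 times, giving (5)!/(3!·2!) = 10.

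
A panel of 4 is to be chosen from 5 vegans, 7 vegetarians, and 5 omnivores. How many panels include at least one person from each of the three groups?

Total 4-person selections from all 17: C(17,4) = 2380.
Subtract selections that omit an entire group: no vegans → C(12,4) = 495; no vegetarians → C(10,4) = 210; no omnivores → C(12,4) = 495.
Add back selections omitting two groups (i.e. drawn from a single group): C(5,4) + C(7,4) + C(5,4) = 45.
By inclusion–exclusion: 2380 − 1200 + 45 = 1225.

1225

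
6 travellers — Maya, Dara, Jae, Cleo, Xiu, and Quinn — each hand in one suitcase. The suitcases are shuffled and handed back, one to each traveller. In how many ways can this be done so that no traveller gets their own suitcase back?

Let Aᵢ be the assignments in which traveller i gets their own suitcase. We want the size of the complement of A₁∪…∪A_6.
By inclusion–exclusion this is Σ_{j=0}^{6} (−1)^j C(6,j)·(6−j)!.
Computing: 720 − 720 + 360 − 120 + 30 − 6 + 1 = 265.

265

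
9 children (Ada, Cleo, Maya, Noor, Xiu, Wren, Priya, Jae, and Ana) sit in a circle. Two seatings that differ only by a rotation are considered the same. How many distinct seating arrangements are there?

Seat Ada anywhere (absorbing the rotational symmetry), then permute the other 8: (8)! = 40320.

40320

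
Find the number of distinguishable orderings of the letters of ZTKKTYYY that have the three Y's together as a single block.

180

Treat the 3 copies of Y as a single block. The multiset to arrange is then {YYY, K, K, T, T, Z}, 6 items in all.
That gives (6)!/(2!·2!) = 180 arrangements.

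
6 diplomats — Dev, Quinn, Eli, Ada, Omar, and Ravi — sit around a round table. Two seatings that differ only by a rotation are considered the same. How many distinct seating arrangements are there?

Seat Dev anywhere (absorbing the rotational symmetry), then permute the other 5: (5)! = 120.

120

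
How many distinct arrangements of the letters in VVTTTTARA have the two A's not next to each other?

2940

Total arrangements of VVTTTTARA: 9!/(4!·2!·2!) = 3780.
Arrangements with the A's together: treat AA as one letter, giving (8)!/(4!·2!) = 840.
Subtracting, 3780 − 840 = 2940 arrangements keep the A's apart.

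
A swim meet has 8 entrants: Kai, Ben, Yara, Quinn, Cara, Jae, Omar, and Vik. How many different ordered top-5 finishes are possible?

There are 8 choices for 1st place, 7 for 2nd, and so on down to 4 for position 5.
That gives 8 × 7 × 6 × 5 × 4 = 6720.

6720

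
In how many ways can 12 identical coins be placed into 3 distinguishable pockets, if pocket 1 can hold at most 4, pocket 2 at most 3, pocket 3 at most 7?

By stars and bars, unrestricted non-negative solutions to x_1+…+x_3 = 12 number C(12+2,2) = 91.
Subtract solutions that violate a single cap (substitute x_i' = x_i − (cap_i+1)): x_1 ≥ 5 gives C(9,2) = 36; x_2 ≥ 4 gives C(10,2) = 45; x_3 ≥ 8 gives C(6,2) = 15. Together 96.
Add back pairs where two caps are both exceeded: 10 + 0 + 1 = 11.
By inclusion–exclusion the count is 91 − 96 + 11 = 6.

6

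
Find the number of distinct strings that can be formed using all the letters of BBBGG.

10

Letter multiplicities in BBBGG: B×3, G×2.
Dividing 5! = 120 by 3!·2! = 12 for the repeated letters gives 10.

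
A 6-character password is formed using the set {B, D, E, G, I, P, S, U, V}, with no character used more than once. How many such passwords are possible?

With no repetition, fill the 6 characters in order: 9 choices, then 8, down to 4.
That product is 9 × 8 × 7 × 6 × 5 × 4 = 60480.

60480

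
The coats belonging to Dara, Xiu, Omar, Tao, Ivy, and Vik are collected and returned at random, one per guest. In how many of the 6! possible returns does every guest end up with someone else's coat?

Count assignments avoiding every fixed point. For any j of the 6 guests fixed to their own coat, the other 6−j can be arranged in (6−j)! ways.
By inclusion–exclusion this is Σ_{j=0}^{6} (−1)^j C(6,j)·(6−j)!.
Computing: 720 − 720 + 360 − 120 + 30 − 6 + 1 = 265.

265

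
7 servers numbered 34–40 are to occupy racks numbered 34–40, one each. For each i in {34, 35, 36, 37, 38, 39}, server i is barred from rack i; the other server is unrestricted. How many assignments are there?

Let Aᵢ (for 34 ≤ i ≤ 39) be the placements that put server i in its forbidden rack. Any j of these fix j positions, leaving (7−j)! ways to fill the rest, and there are C(6,j) ways to pick which j.
By inclusion–exclusion, the number of valid placements is Σ_{j=0}^{6} (−1)^j C(6,j)·(7−j)!.
Computing: 5040 − 4320 + 1800 − 480 + 90 − 12 + 1 = 2119.

2119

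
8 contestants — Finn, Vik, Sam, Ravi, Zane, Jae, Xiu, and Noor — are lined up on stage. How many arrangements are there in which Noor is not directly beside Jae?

There are 8! = 40320 arrangements in all. If Noor and Jae are adjacent, merging them into one block gives 2·(7)! = 10080 arrangements.
Complementary counting: 40320 − 10080 = 30240.

30240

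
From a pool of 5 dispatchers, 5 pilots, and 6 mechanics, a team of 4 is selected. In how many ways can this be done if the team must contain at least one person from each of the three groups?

975

Total 4-person selections from all 16: C(16,4) = 1820.
Subtract selections that omit an entire group: no dispatchers → C(11,4) = 330; no pilots → C(11,4) = 330; no mechanics → C(10,4) = 210.
Add back selections omitting two groups (i.e. drawn from a single group): C(5,4) + C(5,4) + C(6,4) = 25.
By inclusion–exclusion: 1820 − 870 + 25 = 975.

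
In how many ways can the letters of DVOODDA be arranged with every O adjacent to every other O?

120

Treat the 2 copies of O as a single block. The multiset to arrange is then {OO, A, D, D, D, V}, 6 items in all.
That gives (6)!/(3!) = 120 arrangements.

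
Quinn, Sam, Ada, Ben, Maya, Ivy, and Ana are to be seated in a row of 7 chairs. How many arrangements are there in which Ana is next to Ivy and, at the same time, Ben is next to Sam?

480

Treat {Ana,Ivy} as one block (2 orders) and {Ben,Sam} as another (2 orders).
That leaves 5 units to arrange: 2 × 2 × 5! = 4 × 120 = 480.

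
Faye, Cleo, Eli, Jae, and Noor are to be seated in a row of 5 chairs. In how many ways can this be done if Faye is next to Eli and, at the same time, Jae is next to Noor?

Treat {Faye,Eli} as one block (2 orders) and {Jae,Noor} as another (2 orders).
That leaves 3 units to arrange: 2 × 2 × 3! = 4 × 6 = 24.

24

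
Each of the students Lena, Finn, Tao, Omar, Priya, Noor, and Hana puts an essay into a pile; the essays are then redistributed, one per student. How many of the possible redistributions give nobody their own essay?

Count assignments avoiding every fixed point. For any j of the 7 students fixed to their own essay, the other 7−j can be arranged in (7−j)! ways.
By inclusion–exclusion this is Σ_{j=0}^{7} (−1)^j C(7,j)·(7−j)!.
Computing: 5040 − 5040 + 2520 − 840 + 210 − 42 + 7 − 1 = 1854.

1854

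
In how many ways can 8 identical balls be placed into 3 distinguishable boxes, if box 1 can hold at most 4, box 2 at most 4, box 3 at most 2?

6

By stars and bars, unrestricted non-negative solutions to x_1+…+x_3 = 8 number C(8+2,2) = 45.
Subtract solutions that violate a single cap (substitute x_i' = x_i − (cap_i+1)): x_1 ≥ 5 gives C(5,2) = 10; x_2 ≥ 5 gives C(5,2) = 10; x_3 ≥ 3 gives C(7,2) = 21. Together 41.
Add back pairs where two caps are both exceeded: 0 + 1 + 1 = 2.
By inclusion–exclusion the count is 45 − 41 + 2 = 6.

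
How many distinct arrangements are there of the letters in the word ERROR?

20

Letter multiplicities in ERROR: E×1, O×1, R×3.
Dividing 5! = 120 by 3! = 6 for the repeated letters gives 20.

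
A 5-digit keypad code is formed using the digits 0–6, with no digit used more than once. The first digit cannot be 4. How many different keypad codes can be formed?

The first digit has 7−1 = 6 choices (anything except 4).
The remaining 4 digits are filled from the other 6 symbols without repetition: 6 × 5 × 4 × 3 = 360.
Total: 6 × 360 = 2160.

2160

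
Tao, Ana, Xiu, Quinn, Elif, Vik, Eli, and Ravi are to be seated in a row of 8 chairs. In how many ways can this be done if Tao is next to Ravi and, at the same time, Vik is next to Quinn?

Treat {Tao,Ravi} as one block (2 orders) and {Vik,Quinn} as another (2 orders).
That leaves 6 units to arrange: 2 × 2 × 6! = 4 × 720 = 2880.

2880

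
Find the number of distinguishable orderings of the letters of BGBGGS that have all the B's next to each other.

20

Treat the 2 copies of B as a single block. The multiset to arrange is then {BB, G, G, G, S}, 5 items in all.
That gives (5)!/(3!) = 20 arrangements.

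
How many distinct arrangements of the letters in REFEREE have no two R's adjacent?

75

There are 7!/(4!·2!) = 105 arrangements of REFEREE in total.
Arrangements with the R's together: treat RR as one letter, giving (6)!/(4!) = 30.
Hence 105 − 30 = 75.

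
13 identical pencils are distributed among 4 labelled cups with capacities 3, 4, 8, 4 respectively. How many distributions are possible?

Without the upper bounds there are C(16,3) = 560 ways to split 13 among 4 cups.
Subtract solutions that violate a single cap (substitute x_i' = x_i − (cap_i+1)): x_1 ≥ 4 gives C(12,3) = 220; x_2 ≥ 5 gives C(11,3) = 165; x_3 ≥ 9 gives C(7,3) = 35; x_4 ≥ 5 gives C(11,3) = 165. Together 585.
Add back pairs where two caps are both exceeded: 35 + 1 + 35 + 0 + 20 + 0 = 91.
By inclusion–exclusion the count is 560 − 585 + 91 = 66.

66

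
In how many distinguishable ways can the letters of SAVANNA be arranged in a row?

420

SAVANNA has 7 letters with A appearing 3 times and N appearing twice.
Dividing 7! = 5040 by 3!·2! = 12 for the repeated letters gives 420.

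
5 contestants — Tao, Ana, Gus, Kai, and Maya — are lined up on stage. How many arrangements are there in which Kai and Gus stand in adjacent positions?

48

Place the 3 others and the Kai-Gus pair as 4 objects in a line; the pair has 2 internal arrangements.
That gives 2 × 4! = 2 × 24 = 48.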